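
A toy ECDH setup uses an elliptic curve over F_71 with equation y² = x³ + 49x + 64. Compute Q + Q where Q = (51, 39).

tangent at (51, 39): λ = (3·51² + 49)/(2·39) ≡ 42/7. 7⁻¹ ≡ 61 (mod 71), so λ ≡ 42·61 ≡ 6.
  x = λ² - 51 - 51 = 36 - 102 ≡ 5; y = λ·(51 - 5) - 39 ≡ 24. → (5, 24)

(5, 24)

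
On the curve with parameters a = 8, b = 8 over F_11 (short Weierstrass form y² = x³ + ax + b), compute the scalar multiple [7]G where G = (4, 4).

(4, 7)

Repeated addition: build up to 7G.
2G: tangent at (4, 4): λ = (3·4² + 8)/(2·4) ≡ 1/8. 8⁻¹ ≡ 7 (mod 11), so λ ≡ 1·7 ≡ 7.
  x = λ² - 4 - 4 = 49 - 8 ≡ 8; y = λ·(4 - 8) - 4 ≡ 1. → (8, 1)
3G: (8, 1) + (4, 4). λ = (4 - 1)/(4 - 8) ≡ 3/7 mod 11. 7⁻¹ ≡ 8 (mod 11) since 7·8 = 56 ≡ 1, so λ ≡ 2.
  x = λ² - 8 - 4 = 4 - 12 ≡ 3; y = λ·(8 - 3) - 1 ≡ 9. → (3, 9)
4G: (3, 9) + (4, 4). λ = (4 - 9)/(4 - 3) ≡ 6/1 mod 11. 1⁻¹ ≡ 1 (mod 11), so λ ≡ 6.
  x = λ² - 3 - 4 = 36 - 7 ≡ 7; y = λ·(3 - 7) - 9 ≡ 0. → (7, 0)
5G: (7, 0) + (4, 4). λ = (4 - 0)/(4 - 7) ≡ 4/8 mod 11. 8⁻¹ ≡ 7 (mod 11), so λ ≡ 6.
  x = λ² - 7 - 4 = 36 - 11 ≡ 3; y = λ·(7 - 3) - 0 ≡ 2. → (3, 2)
6G: (3, 2) + (4, 4). λ = (4 - 2)/(4 - 3) ≡ 2/1 mod 11. 1⁻¹ ≡ 1 (mod 11), so λ ≡ 2.
  x = λ² - 3 - 4 = 4 - 7 ≡ 8; y = λ·(3 - 8) - 2 ≡ 10. → (8, 10)
7G: (8, 10) + (4, 4). λ = (4 - 10)/(4 - 8) ≡ 5/7 mod 11. 7⁻¹ ≡ 8 (mod 11), so λ ≡ 7.
  x = λ² - 8 - 4 = 49 - 12 ≡ 4; y = λ·(8 - 4) - 10 ≡ 7. → (4, 7)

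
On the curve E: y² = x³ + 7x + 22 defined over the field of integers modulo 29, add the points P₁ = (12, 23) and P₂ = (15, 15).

(22, 23)

(12, 23) + (15, 15). λ = (15 - 23)/(15 - 12) ≡ 21/3 mod 29. 3⁻¹ ≡ 10 (mod 29), so λ ≡ 7.
  x = λ² - 12 - 15 = 49 - 27 ≡ 22; y = λ·(12 - 22) - 23 ≡ 23. → (22, 23)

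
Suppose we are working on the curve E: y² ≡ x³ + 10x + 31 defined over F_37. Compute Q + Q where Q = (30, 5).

(10, 13)

tangent at (30, 5): λ = (3·30² + 10)/(2·5) ≡ 9/10. 10⁻¹ ≡ 26 (mod 37), so λ ≡ 9·26 ≡ 12.
  x = λ² - 30 - 30 = 144 - 60 ≡ 10; y = λ·(30 - 10) - 5 ≡ 13. → (10, 13)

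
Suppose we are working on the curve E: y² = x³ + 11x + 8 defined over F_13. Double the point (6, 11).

(11, 11)

tangent at (6, 11): λ = (3·6² + 11)/(2·11) ≡ 2/9. 9⁻¹ ≡ 3 (mod 13), so λ ≡ 2·3 ≡ 6.
  x = λ² - 6 - 6 = 36 - 12 ≡ 11; y = λ·(6 - 11) - 11 ≡ 11. → (11, 11)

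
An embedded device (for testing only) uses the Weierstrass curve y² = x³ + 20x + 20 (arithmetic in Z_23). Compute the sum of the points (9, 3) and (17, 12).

(9, 3) + (17, 12). λ = (12 - 3)/(17 - 9) ≡ 9/8 mod 23. 8⁻¹ ≡ 3 (mod 23) since 8·3 = 24 ≡ 1, so λ ≡ 4.
  x = λ² - 9 - 17 = 16 - 26 ≡ 13; y = λ·(9 - 13) - 3 ≡ 4. → (13, 4)

(13, 4)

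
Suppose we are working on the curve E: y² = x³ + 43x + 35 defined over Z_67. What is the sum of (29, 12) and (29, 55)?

The two points share x = 29 and their y-coordinates satisfy 12 + 55 ≡ 0 (mod 67), so they are inverses. Their sum is O.

O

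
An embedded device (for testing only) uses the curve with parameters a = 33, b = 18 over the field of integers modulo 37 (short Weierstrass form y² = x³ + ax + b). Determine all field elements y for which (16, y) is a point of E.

none

x³ + 33x + 18 = 4642 ≡ 17 (mod 37).
17 is a non-residue mod 37; no y exists.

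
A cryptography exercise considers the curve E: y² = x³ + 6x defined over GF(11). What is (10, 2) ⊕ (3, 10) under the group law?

(10, 2) + (3, 10). λ = (10 - 2)/(3 - 10) ≡ 8/4 mod 11. 4⁻¹ ≡ 3 (mod 11) since 4·3 = 12 ≡ 1, so λ ≡ 2.
  x = λ² - 10 - 3 = 4 - 13 ≡ 2; y = λ·(10 - 2) - 2 ≡ 3. → (2, 3)

(2, 3)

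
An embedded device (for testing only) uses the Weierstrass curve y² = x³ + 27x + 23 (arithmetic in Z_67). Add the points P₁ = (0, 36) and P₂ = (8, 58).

(0, 36) + (8, 58). λ = (58 - 36)/(8 - 0) ≡ 22/8 mod 67. 8⁻¹ ≡ 42 (mod 67) since 8·42 = 336 ≡ 1, so λ ≡ 53.
  x = λ² - 0 - 8 = 2809 - 8 ≡ 54; y = λ·(0 - 54) - 36 ≡ 50. → (54, 50)

(54, 50)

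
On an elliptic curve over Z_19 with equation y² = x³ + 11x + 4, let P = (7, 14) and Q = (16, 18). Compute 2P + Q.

(6, 1)

First 2P:
Repeated addition: build up to 2P.
2P: tangent at (7, 14): λ = (3·7² + 11)/(2·14) ≡ 6/9. 9⁻¹ ≡ 17 (mod 19), so λ ≡ 6·17 ≡ 7.
  x = λ² - 7 - 7 = 49 - 14 ≡ 16; y = λ·(7 - 16) - 14 ≡ 18. → (16, 18)
2P = (16, 18).
Finally 2P + Q:
tangent at (16, 18): λ = (3·16² + 11)/(2·18) ≡ 0/17. 17⁻¹ ≡ 9 (mod 19) since 17·9 = 153 ≡ 1, so λ ≡ 0·9 ≡ 0.
  x = λ² - 16 - 16 = 0 - 32 ≡ 6; y = λ·(16 - 6) - 18 ≡ 1. → (6, 1)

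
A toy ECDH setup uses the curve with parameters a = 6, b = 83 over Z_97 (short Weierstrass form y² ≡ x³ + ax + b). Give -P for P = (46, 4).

(46, 93)

-(46, 4) = (46, -4 mod 97) = (46, 93).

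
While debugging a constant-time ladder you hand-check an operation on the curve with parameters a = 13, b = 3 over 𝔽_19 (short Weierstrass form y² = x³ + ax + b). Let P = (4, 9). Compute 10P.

Repeated addition: build up to 10P.
2P: tangent at (4, 9): λ = (3·4² + 13)/(2·9) ≡ 4/18. 18⁻¹ ≡ 18 (mod 19) since 18·18 = 324 ≡ 1, so λ ≡ 4·18 ≡ 15.
  x = λ² - 4 - 4 = 225 - 8 ≡ 8; y = λ·(4 - 8) - 9 ≡ 7. → (8, 7)
3P: (8, 7) + (4, 9). λ = (9 - 7)/(4 - 8) ≡ 2/15 mod 19. 15⁻¹ ≡ 14 (mod 19) since 15·14 = 210 ≡ 1, so λ ≡ 9.
  x = λ² - 8 - 4 = 81 - 12 ≡ 12; y = λ·(8 - 12) - 7 ≡ 14. → (12, 14)
4P: (12, 14) + (4, 9). λ = (9 - 14)/(4 - 12) ≡ 14/11 mod 19. 11⁻¹ ≡ 7 (mod 19), so λ ≡ 3.
  x = λ² - 12 - 4 = 9 - 16 ≡ 12; y = λ·(12 - 12) - 14 ≡ 5. → (12, 5)
5P: (12, 5) + (4, 9). λ = (9 - 5)/(4 - 12) ≡ 4/11 mod 19. 11⁻¹ ≡ 7 (mod 19) since 11·7 = 77 ≡ 1, so λ ≡ 9.
  x = λ² - 12 - 4 = 81 - 16 ≡ 8; y = λ·(12 - 8) - 5 ≡ 12. → (8, 12)
6P: (8, 12) + (4, 9). λ = (9 - 12)/(4 - 8) ≡ 16/15 mod 19. 15⁻¹ ≡ 14 (mod 19), so λ ≡ 15.
  x = λ² - 8 - 4 = 225 - 12 ≡ 4; y = λ·(8 - 4) - 12 ≡ 10. → (4, 10)
7P: (4, 10) + (4, 9): same x and y₁ ≡ -y₂, so the sum is ∞.
8P: ∞ + (4, 9) = (4, 9) (identity).
9P: tangent at (4, 9): λ = (3·4² + 13)/(2·9) ≡ 4/18. 18⁻¹ ≡ 18 (mod 19), so λ ≡ 4·18 ≡ 15.
  x = λ² - 4 - 4 = 225 - 8 ≡ 8; y = λ·(4 - 8) - 9 ≡ 7. → (8, 7)
10P: (8, 7) + (4, 9). λ = (9 - 7)/(4 - 8) ≡ 2/15 mod 19. 15⁻¹ ≡ 14 (mod 19) since 15·14 = 210 ≡ 1, so λ ≡ 9.
  x = λ² - 8 - 4 = 81 - 12 ≡ 12; y = λ·(8 - 12) - 7 ≡ 14. → (12, 14)

(12, 14)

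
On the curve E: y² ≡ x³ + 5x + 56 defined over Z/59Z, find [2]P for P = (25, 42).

(26, 48)

tangent at (25, 42): λ = (3·25² + 5)/(2·42) ≡ 51/25. 25⁻¹ ≡ 26 (mod 59) since 25·26 = 650 ≡ 1, so λ ≡ 51·26 ≡ 28.
  x = λ² - 25 - 25 = 784 - 50 ≡ 26; y = λ·(25 - 26) - 42 ≡ 48. → (26, 48)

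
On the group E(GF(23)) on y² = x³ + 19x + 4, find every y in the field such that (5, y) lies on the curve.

x³ + 19x + 4 = 224 ≡ 17 (mod 23).
17 is a non-residue mod 23; no y exists.

none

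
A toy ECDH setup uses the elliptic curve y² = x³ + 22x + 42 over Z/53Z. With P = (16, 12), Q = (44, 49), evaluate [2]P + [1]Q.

(33, 33)

First 2P:
Repeated addition: build up to 2P.
2P: tangent at (16, 12): λ = (3·16² + 22)/(2·12) ≡ 48/24. 24⁻¹ ≡ 42 (mod 53), so λ ≡ 48·42 ≡ 2.
  x = λ² - 16 - 16 = 4 - 32 ≡ 25; y = λ·(16 - 25) - 12 ≡ 23. → (25, 23)
2P = (25, 23).
Finally 2P + Q:
(25, 23) + (44, 49). λ = (49 - 23)/(44 - 25) ≡ 26/19 mod 53. 19⁻¹ ≡ 14 (mod 53), so λ ≡ 46.
  x = λ² - 25 - 44 = 2116 - 69 ≡ 33; y = λ·(25 - 33) - 23 ≡ 33. → (33, 33)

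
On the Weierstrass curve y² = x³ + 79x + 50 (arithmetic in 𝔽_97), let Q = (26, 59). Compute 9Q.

Double-and-add on 9 = (1001)₂. Start with Q = (26, 59) for the leading 1-bit.
double: tangent at (26, 59): λ = (3·26² + 79)/(2·59) ≡ 70/21. 21⁻¹ ≡ 37 (mod 97), so λ ≡ 70·37 ≡ 68.
  x = λ² - 26 - 26 = 4624 - 52 ≡ 13; y = λ·(26 - 13) - 59 ≡ 49. → (13, 49)
double: tangent at (13, 49): λ = (3·13² + 79)/(2·49) ≡ 4/1. 1⁻¹ ≡ 1 (mod 97), so λ ≡ 4·1 ≡ 4.
  x = λ² - 13 - 13 = 16 - 26 ≡ 87; y = λ·(13 - 87) - 49 ≡ 43. → (87, 43)
double: tangent at (87, 43): λ = (3·87² + 79)/(2·43) ≡ 88/86. 86⁻¹ ≡ 44 (mod 97), so λ ≡ 88·44 ≡ 89.
  x = λ² - 87 - 87 = 7921 - 174 ≡ 84; y = λ·(87 - 84) - 43 ≡ 30. → (84, 30)
add Q: (84, 30) + (26, 59). λ = (59 - 30)/(26 - 84) ≡ 29/39 mod 97. 39⁻¹ ≡ 5 (mod 97) since 39·5 = 195 ≡ 1, so λ ≡ 48.
  x = λ² - 84 - 26 = 2304 - 110 ≡ 60; y = λ·(84 - 60) - 30 ≡ 55. → (60, 55)

(60, 55)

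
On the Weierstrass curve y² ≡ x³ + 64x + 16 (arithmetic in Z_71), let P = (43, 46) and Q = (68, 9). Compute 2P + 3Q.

First 2P:
Repeated addition: build up to 2P.
2P: tangent at (43, 46): λ = (3·43² + 64)/(2·46) ≡ 2/21. 21⁻¹ ≡ 44 (mod 71), so λ ≡ 2·44 ≡ 17.
  x = λ² - 43 - 43 = 289 - 86 ≡ 61; y = λ·(43 - 61) - 46 ≡ 3. → (61, 3)
2P = (61, 3).
Next 3Q:
Repeated addition: build up to 3Q.
2Q: tangent at (68, 9): λ = (3·68² + 64)/(2·9) ≡ 20/18. 18⁻¹ ≡ 4 (mod 71) since 18·4 = 72 ≡ 1, so λ ≡ 20·4 ≡ 9.
  x = λ² - 68 - 68 = 81 - 136 ≡ 16; y = λ·(68 - 16) - 9 ≡ 33. → (16, 33)
3Q: (16, 33) + (68, 9). λ = (9 - 33)/(68 - 16) ≡ 47/52 mod 71. 52⁻¹ ≡ 56 (mod 71), so λ ≡ 5.
  x = λ² - 16 - 68 = 25 - 84 ≡ 12; y = λ·(16 - 12) - 33 ≡ 58. → (12, 58)
3Q = (12, 58).
Finally 2P + 3Q:
(61, 3) + (12, 58). λ = (58 - 3)/(12 - 61) ≡ 55/22 mod 71. 22⁻¹ ≡ 42 (mod 71), so λ ≡ 38.
  x = λ² - 61 - 12 = 1444 - 73 ≡ 22; y = λ·(61 - 22) - 3 ≡ 59. → (22, 59)

(22, 59)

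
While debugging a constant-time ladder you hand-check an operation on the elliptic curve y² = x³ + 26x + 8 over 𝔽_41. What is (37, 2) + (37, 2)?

(12, 30)

tangent at (37, 2): λ = (3·37² + 26)/(2·2) ≡ 33/4. 4⁻¹ ≡ 31 (mod 41), so λ ≡ 33·31 ≡ 39.
  x = λ² - 37 - 37 = 1521 - 74 ≡ 12; y = λ·(37 - 12) - 2 ≡ 30. → (12, 30)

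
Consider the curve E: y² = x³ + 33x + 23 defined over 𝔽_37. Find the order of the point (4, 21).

2P: tangent at (4, 21): λ = (3·4² + 33)/(2·21) ≡ 7/5. 5⁻¹ ≡ 15 (mod 37), so λ ≡ 7·15 ≡ 31.
  x = λ² - 4 - 4 = 961 - 8 ≡ 28; y = λ·(4 - 28) - 21 ≡ 12. → (28, 12)
3P: (28, 12) + (4, 21). λ = (21 - 12)/(4 - 28) ≡ 9/13 mod 37. 13⁻¹ ≡ 20 (mod 37), so λ ≡ 32.
  x = λ² - 28 - 4 = 1024 - 32 ≡ 30; y = λ·(28 - 30) - 12 ≡ 35. → (30, 35)
4P: (30, 35) + (4, 21). λ = (21 - 35)/(4 - 30) ≡ 23/11 mod 37. 11⁻¹ ≡ 27 (mod 37) since 11·27 = 297 ≡ 1, so λ ≡ 29.
  x = λ² - 30 - 4 = 841 - 34 ≡ 30; y = λ·(30 - 30) - 35 ≡ 2. → (30, 2)
5P: (30, 2) + (4, 21). λ = (21 - 2)/(4 - 30) ≡ 19/11 mod 37. 11⁻¹ ≡ 27 (mod 37), so λ ≡ 32.
  x = λ² - 30 - 4 = 1024 - 34 ≡ 28; y = λ·(30 - 28) - 2 ≡ 25. → (28, 25)
6P: (28, 25) + (4, 21). λ = (21 - 25)/(4 - 28) ≡ 33/13 mod 37. 13⁻¹ ≡ 20 (mod 37), so λ ≡ 31.
  x = λ² - 28 - 4 = 961 - 32 ≡ 4; y = λ·(28 - 4) - 25 ≡ 16. → (4, 16)
7P: (4, 16) + (4, 21): same x and y₁ ≡ -y₂, so the sum is the point at infinity.
7P = the point at infinity, so the order is 7.

7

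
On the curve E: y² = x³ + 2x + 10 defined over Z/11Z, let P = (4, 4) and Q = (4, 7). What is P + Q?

O

The two points share x = 4 and their y-coordinates satisfy 4 + 7 ≡ 0 (mod 11), so they are inverses. Their sum is 𝒪.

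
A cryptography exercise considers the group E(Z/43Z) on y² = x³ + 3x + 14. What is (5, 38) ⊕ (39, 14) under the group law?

(5, 38) + (39, 14). λ = (14 - 38)/(39 - 5) ≡ 19/34 mod 43. 34⁻¹ ≡ 19 (mod 43) since 34·19 = 646 ≡ 1, so λ ≡ 17.
  x = λ² - 5 - 39 = 289 - 44 ≡ 30; y = λ·(5 - 30) - 38 ≡ 10. → (30, 10)

(30, 10)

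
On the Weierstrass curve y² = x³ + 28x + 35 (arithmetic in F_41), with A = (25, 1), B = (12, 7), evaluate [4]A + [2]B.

First 4A:
Double-and-add on 4 = (100)₂. Start with A = (25, 1) for the leading 1-bit.
double: tangent at (25, 1): λ = (3·25² + 28)/(2·1) ≡ 17/2. 2⁻¹ ≡ 21 (mod 41), so λ ≡ 17·21 ≡ 29.
  x = λ² - 25 - 25 = 841 - 50 ≡ 12; y = λ·(25 - 12) - 1 ≡ 7. → (12, 7)
double: tangent at (12, 7): λ = (3·12² + 28)/(2·7) ≡ 9/14. 14⁻¹ ≡ 3 (mod 41), so λ ≡ 9·3 ≡ 27.
  x = λ² - 12 - 12 = 729 - 24 ≡ 8; y = λ·(12 - 8) - 7 ≡ 19. → (8, 19)
4A = (8, 19).
Next 2B:
Repeated addition: build up to 2B.
2B: tangent at (12, 7): λ = (3·12² + 28)/(2·7) ≡ 9/14. 14⁻¹ ≡ 3 (mod 41), so λ ≡ 9·3 ≡ 27.
  x = λ² - 12 - 12 = 729 - 24 ≡ 8; y = λ·(12 - 8) - 7 ≡ 19. → (8, 19)
2B = (8, 19).
Finally 4A + 2B:
tangent at (8, 19): λ = (3·8² + 28)/(2·19) ≡ 15/38. 38⁻¹ ≡ 27 (mod 41) since 38·27 = 1026 ≡ 1, so λ ≡ 15·27 ≡ 36.
  x = λ² - 8 - 8 = 1296 - 16 ≡ 9; y = λ·(8 - 9) - 19 ≡ 27. → (9, 27)

(9, 27)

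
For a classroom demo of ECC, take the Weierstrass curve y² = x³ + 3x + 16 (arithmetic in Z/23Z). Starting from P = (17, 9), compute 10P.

(12, 3)

Repeated addition: build up to 10P.
2P: tangent at (17, 9): λ = (3·17² + 3)/(2·9) ≡ 19/18. 18⁻¹ ≡ 9 (mod 23) since 18·9 = 162 ≡ 1, so λ ≡ 19·9 ≡ 10.
  x = λ² - 17 - 17 = 100 - 34 ≡ 20; y = λ·(17 - 20) - 9 ≡ 7. → (20, 7)
3P: (20, 7) + (17, 9). λ = (9 - 7)/(17 - 20) ≡ 2/20 mod 23. 20⁻¹ ≡ 15 (mod 23) since 20·15 = 300 ≡ 1, so λ ≡ 7.
  x = λ² - 20 - 17 = 49 - 37 ≡ 12; y = λ·(20 - 12) - 7 ≡ 3. → (12, 3)
4P: (12, 3) + (17, 9). λ = (9 - 3)/(17 - 12) ≡ 6/5 mod 23. 5⁻¹ ≡ 14 (mod 23) since 5·14 = 70 ≡ 1, so λ ≡ 15.
  x = λ² - 12 - 17 = 225 - 29 ≡ 12; y = λ·(12 - 12) - 3 ≡ 20. → (12, 20)
5P: (12, 20) + (17, 9). λ = (9 - 20)/(17 - 12) ≡ 12/5 mod 23. 5⁻¹ ≡ 14 (mod 23), so λ ≡ 7.
  x = λ² - 12 - 17 = 49 - 29 ≡ 20; y = λ·(12 - 20) - 20 ≡ 16. → (20, 16)
6P: (20, 16) + (17, 9). λ = (9 - 16)/(17 - 20) ≡ 16/20 mod 23. 20⁻¹ ≡ 15 (mod 23), so λ ≡ 10.
  x = λ² - 20 - 17 = 100 - 37 ≡ 17; y = λ·(20 - 17) - 16 ≡ 14. → (17, 14)
7P: (17, 14) + (17, 9): same x and y₁ ≡ -y₂, so the sum is O.
8P: O + (17, 9) = (17, 9) (identity).
9P: tangent at (17, 9): λ = (3·17² + 3)/(2·9) ≡ 19/18. 18⁻¹ ≡ 9 (mod 23), so λ ≡ 19·9 ≡ 10.
  x = λ² - 17 - 17 = 100 - 34 ≡ 20; y = λ·(17 - 20) - 9 ≡ 7. → (20, 7)
10P: (20, 7) + (17, 9). λ = (9 - 7)/(17 - 20) ≡ 2/20 mod 23. 20⁻¹ ≡ 15 (mod 23) since 20·15 = 300 ≡ 1, so λ ≡ 7.
  x = λ² - 20 - 17 = 49 - 37 ≡ 12; y = λ·(20 - 12) - 7 ≡ 3. → (12, 3)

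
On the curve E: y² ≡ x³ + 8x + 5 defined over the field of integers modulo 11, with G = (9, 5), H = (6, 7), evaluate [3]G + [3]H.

First 3G:
Repeated addition: build up to 3G.
2G: tangent at (9, 5): λ = (3·9² + 8)/(2·5) ≡ 9/10. 10⁻¹ ≡ 10 (mod 11) since 10·10 = 100 ≡ 1, so λ ≡ 9·10 ≡ 2.
  x = λ² - 9 - 9 = 4 - 18 ≡ 8; y = λ·(9 - 8) - 5 ≡ 8. → (8, 8)
3G: (8, 8) + (9, 5). λ = (5 - 8)/(9 - 8) ≡ 8/1 mod 11. 1⁻¹ ≡ 1 (mod 11) since 1·1 = 1 ≡ 1, so λ ≡ 8.
  x = λ² - 8 - 9 = 64 - 17 ≡ 3; y = λ·(8 - 3) - 8 ≡ 10. → (3, 10)
3G = (3, 10).
Next 3H:
Repeated addition: build up to 3H.
2H: tangent at (6, 7): λ = (3·6² + 8)/(2·7) ≡ 6/3. 3⁻¹ ≡ 4 (mod 11), so λ ≡ 6·4 ≡ 2.
  x = λ² - 6 - 6 = 4 - 12 ≡ 3; y = λ·(6 - 3) - 7 ≡ 10. → (3, 10)
3H: (3, 10) + (6, 7). λ = (7 - 10)/(6 - 3) ≡ 8/3 mod 11. 3⁻¹ ≡ 4 (mod 11), so λ ≡ 10.
  x = λ² - 3 - 6 = 100 - 9 ≡ 3; y = λ·(3 - 3) - 10 ≡ 1. → (3, 1)
3H = (3, 1).
Finally 3G + 3H:
(3, 10) + (3, 1): same x and y₁ ≡ -y₂, so the sum is O.

O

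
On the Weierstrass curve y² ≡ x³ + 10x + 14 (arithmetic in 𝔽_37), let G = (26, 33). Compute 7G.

(26, 4)

Repeated addition: build up to 7G.
2G: tangent at (26, 33): λ = (3·26² + 10)/(2·33) ≡ 3/29. 29⁻¹ ≡ 23 (mod 37), so λ ≡ 3·23 ≡ 32.
  x = λ² - 26 - 26 = 1024 - 52 ≡ 10; y = λ·(26 - 10) - 33 ≡ 35. → (10, 35)
3G: (10, 35) + (26, 33). λ = (33 - 35)/(26 - 10) ≡ 35/16 mod 37. 16⁻¹ ≡ 7 (mod 37), so λ ≡ 23.
  x = λ² - 10 - 26 = 529 - 36 ≡ 12; y = λ·(10 - 12) - 35 ≡ 30. → (12, 30)
4G: (12, 30) + (26, 33). λ = (33 - 30)/(26 - 12) ≡ 3/14 mod 37. 14⁻¹ ≡ 8 (mod 37), so λ ≡ 24.
  x = λ² - 12 - 26 = 576 - 38 ≡ 20; y = λ·(12 - 20) - 30 ≡ 0. → (20, 0)
5G: (20, 0) + (26, 33). λ = (33 - 0)/(26 - 20) ≡ 33/6 mod 37. 6⁻¹ ≡ 31 (mod 37), so λ ≡ 24.
  x = λ² - 20 - 26 = 576 - 46 ≡ 12; y = λ·(20 - 12) - 0 ≡ 7. → (12, 7)
6G: (12, 7) + (26, 33). λ = (33 - 7)/(26 - 12) ≡ 26/14 mod 37. 14⁻¹ ≡ 8 (mod 37), so λ ≡ 23.
  x = λ² - 12 - 26 = 529 - 38 ≡ 10; y = λ·(12 - 10) - 7 ≡ 2. → (10, 2)
7G: (10, 2) + (26, 33). λ = (33 - 2)/(26 - 10) ≡ 31/16 mod 37. 16⁻¹ ≡ 7 (mod 37) since 16·7 = 112 ≡ 1, so λ ≡ 32.
  x = λ² - 10 - 26 = 1024 - 36 ≡ 26; y = λ·(10 - 26) - 2 ≡ 4. → (26, 4)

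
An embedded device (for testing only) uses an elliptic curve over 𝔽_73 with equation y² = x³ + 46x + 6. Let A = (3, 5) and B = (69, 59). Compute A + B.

(62, 33)

(3, 5) + (69, 59). λ = (59 - 5)/(69 - 3) ≡ 54/66 mod 73. 66⁻¹ ≡ 52 (mod 73) since 66·52 = 3432 ≡ 1, so λ ≡ 34.
  x = λ² - 3 - 69 = 1156 - 72 ≡ 62; y = λ·(3 - 62) - 5 ≡ 33. → (62, 33)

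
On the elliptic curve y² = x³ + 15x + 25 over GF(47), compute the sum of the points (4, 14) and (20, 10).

(4, 14) + (20, 10). λ = (10 - 14)/(20 - 4) ≡ 43/16 mod 47. 16⁻¹ ≡ 3 (mod 47), so λ ≡ 35.
  x = λ² - 4 - 20 = 1225 - 24 ≡ 26; y = λ·(4 - 26) - 14 ≡ 15. → (26, 15)

(26, 15)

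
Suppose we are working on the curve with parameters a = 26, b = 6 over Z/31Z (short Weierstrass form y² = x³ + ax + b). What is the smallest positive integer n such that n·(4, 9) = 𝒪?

2P: tangent at (4, 9): λ = (3·4² + 26)/(2·9) ≡ 12/18. 18⁻¹ ≡ 19 (mod 31), so λ ≡ 12·19 ≡ 11.
  x = λ² - 4 - 4 = 121 - 8 ≡ 20; y = λ·(4 - 20) - 9 ≡ 1. → (20, 1)
3P: (20, 1) + (4, 9). λ = (9 - 1)/(4 - 20) ≡ 8/15 mod 31. 15⁻¹ ≡ 29 (mod 31), so λ ≡ 15.
  x = λ² - 20 - 4 = 225 - 24 ≡ 15; y = λ·(20 - 15) - 1 ≡ 12. → (15, 12)
4P: (15, 12) + (4, 9). λ = (9 - 12)/(4 - 15) ≡ 28/20 mod 31. 20⁻¹ ≡ 14 (mod 31), so λ ≡ 20.
  x = λ² - 15 - 4 = 400 - 19 ≡ 9; y = λ·(15 - 9) - 12 ≡ 15. → (9, 15)
5P: (9, 15) + (4, 9). λ = (9 - 15)/(4 - 9) ≡ 25/26 mod 31. 26⁻¹ ≡ 6 (mod 31), so λ ≡ 26.
  x = λ² - 9 - 4 = 676 - 13 ≡ 12; y = λ·(9 - 12) - 15 ≡ 0. → (12, 0)
6P: (12, 0) + (4, 9). λ = (9 - 0)/(4 - 12) ≡ 9/23 mod 31. 23⁻¹ ≡ 27 (mod 31) since 23·27 = 621 ≡ 1, so λ ≡ 26.
  x = λ² - 12 - 4 = 676 - 16 ≡ 9; y = λ·(12 - 9) - 0 ≡ 16. → (9, 16)
7P: (9, 16) + (4, 9). λ = (9 - 16)/(4 - 9) ≡ 24/26 mod 31. 26⁻¹ ≡ 6 (mod 31) since 26·6 = 156 ≡ 1, so λ ≡ 20.
  x = λ² - 9 - 4 = 400 - 13 ≡ 15; y = λ·(9 - 15) - 16 ≡ 19. → (15, 19)
8P: (15, 19) + (4, 9). λ = (9 - 19)/(4 - 15) ≡ 21/20 mod 31. 20⁻¹ ≡ 14 (mod 31), so λ ≡ 15.
  x = λ² - 15 - 4 = 225 - 19 ≡ 20; y = λ·(15 - 20) - 19 ≡ 30. → (20, 30)
9P: (20, 30) + (4, 9). λ = (9 - 30)/(4 - 20) ≡ 10/15 mod 31. 15⁻¹ ≡ 29 (mod 31), so λ ≡ 11.
  x = λ² - 20 - 4 = 121 - 24 ≡ 4; y = λ·(20 - 4) - 30 ≡ 22. → (4, 22)
10P: (4, 22) + (4, 9): same x and y₁ ≡ -y₂, so the sum is 𝒪.
10P = 𝒪, so the order is 10.

10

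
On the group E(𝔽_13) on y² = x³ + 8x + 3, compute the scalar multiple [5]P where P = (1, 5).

(2, 1)

Repeated addition: build up to 5P.
2P: tangent at (1, 5): λ = (3·1² + 8)/(2·5) ≡ 11/10. 10⁻¹ ≡ 4 (mod 13) since 10·4 = 40 ≡ 1, so λ ≡ 11·4 ≡ 5.
  x = λ² - 1 - 1 = 25 - 2 ≡ 10; y = λ·(1 - 10) - 5 ≡ 2. → (10, 2)
3P: (10, 2) + (1, 5). λ = (5 - 2)/(1 - 10) ≡ 3/4 mod 13. 4⁻¹ ≡ 10 (mod 13), so λ ≡ 4.
  x = λ² - 10 - 1 = 16 - 11 ≡ 5; y = λ·(10 - 5) - 2 ≡ 5. → (5, 5)
4P: (5, 5) + (1, 5). λ = (5 - 5)/(1 - 5) ≡ 0/9 mod 13. 9⁻¹ ≡ 3 (mod 13), so λ ≡ 0.
  x = λ² - 5 - 1 = 0 - 6 ≡ 7; y = λ·(5 - 7) - 5 ≡ 8. → (7, 8)
5P: (7, 8) + (1, 5). λ = (5 - 8)/(1 - 7) ≡ 10/7 mod 13. 7⁻¹ ≡ 2 (mod 13) since 7·2 = 14 ≡ 1, so λ ≡ 7.
  x = λ² - 7 - 1 = 49 - 8 ≡ 2; y = λ·(7 - 2) - 8 ≡ 1. → (2, 1)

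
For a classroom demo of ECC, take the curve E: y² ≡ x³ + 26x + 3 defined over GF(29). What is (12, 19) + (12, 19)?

(28, 11)

tangent at (12, 19): λ = (3·12² + 26)/(2·19) ≡ 23/9. 9⁻¹ ≡ 13 (mod 29) since 9·13 = 117 ≡ 1, so λ ≡ 23·13 ≡ 9.
  x = λ² - 12 - 12 = 81 - 24 ≡ 28; y = λ·(12 - 28) - 19 ≡ 11. → (28, 11)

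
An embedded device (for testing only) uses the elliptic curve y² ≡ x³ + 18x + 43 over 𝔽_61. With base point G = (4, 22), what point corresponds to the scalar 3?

(31, 21)

Repeated addition: build up to 3G.
2G: tangent at (4, 22): λ = (3·4² + 18)/(2·22) ≡ 5/44. 44⁻¹ ≡ 43 (mod 61) since 44·43 = 1892 ≡ 1, so λ ≡ 5·43 ≡ 32.
  x = λ² - 4 - 4 = 1024 - 8 ≡ 40; y = λ·(4 - 40) - 22 ≡ 46. → (40, 46)
3G: (40, 46) + (4, 22). λ = (22 - 46)/(4 - 40) ≡ 37/25 mod 61. 25⁻¹ ≡ 22 (mod 61) since 25·22 = 550 ≡ 1, so λ ≡ 21.
  x = λ² - 40 - 4 = 441 - 44 ≡ 31; y = λ·(40 - 31) - 46 ≡ 21. → (31, 21)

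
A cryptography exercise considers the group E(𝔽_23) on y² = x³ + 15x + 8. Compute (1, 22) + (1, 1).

The two points share x = 1 and their y-coordinates satisfy 22 + 1 ≡ 0 (mod 23), so they are inverses. Their sum is 𝒪.

O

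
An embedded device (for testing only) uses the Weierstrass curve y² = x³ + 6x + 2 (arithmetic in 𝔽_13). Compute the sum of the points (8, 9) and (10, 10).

(8, 9) + (10, 10). λ = (10 - 9)/(10 - 8) ≡ 1/2 mod 13. 2⁻¹ ≡ 7 (mod 13), so λ ≡ 7.
  x = λ² - 8 - 10 = 49 - 18 ≡ 5; y = λ·(8 - 5) - 9 ≡ 12. → (5, 12)

(5, 12)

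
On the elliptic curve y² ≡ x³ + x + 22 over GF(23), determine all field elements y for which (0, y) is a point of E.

none

x³ + 1x + 22 = 22 ≡ 22 (mod 23).
22 is a non-residue mod 23; no y exists.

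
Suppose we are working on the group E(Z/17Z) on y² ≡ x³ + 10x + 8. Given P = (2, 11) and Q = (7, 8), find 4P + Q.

First 4P:
Double-and-add on 4 = (100)₂. Start with P = (2, 11) for the leading 1-bit.
double: tangent at (2, 11): λ = (3·2² + 10)/(2·11) ≡ 5/5. 5⁻¹ ≡ 7 (mod 17) since 5·7 = 35 ≡ 1, so λ ≡ 5·7 ≡ 1.
  x = λ² - 2 - 2 = 1 - 4 ≡ 14; y = λ·(2 - 14) - 11 ≡ 11. → (14, 11)
double: tangent at (14, 11): λ = (3·14² + 10)/(2·11) ≡ 3/5. 5⁻¹ ≡ 7 (mod 17) since 5·7 = 35 ≡ 1, so λ ≡ 3·7 ≡ 4.
  x = λ² - 14 - 14 = 16 - 28 ≡ 5; y = λ·(14 - 5) - 11 ≡ 8. → (5, 8)
4P = (5, 8).
Finally 4P + Q:
(5, 8) + (7, 8). λ = (8 - 8)/(7 - 5) ≡ 0/2 mod 17. 2⁻¹ ≡ 9 (mod 17) since 2·9 = 18 ≡ 1, so λ ≡ 0.
  x = λ² - 5 - 7 = 0 - 12 ≡ 5; y = λ·(5 - 5) - 8 ≡ 9. → (5, 9)

(5, 9)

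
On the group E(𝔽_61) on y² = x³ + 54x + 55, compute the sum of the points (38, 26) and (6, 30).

(38, 26) + (6, 30). λ = (30 - 26)/(6 - 38) ≡ 4/29 mod 61. 29⁻¹ ≡ 40 (mod 61) since 29·40 = 1160 ≡ 1, so λ ≡ 38.
  x = λ² - 38 - 6 = 1444 - 44 ≡ 58; y = λ·(38 - 58) - 26 ≡ 7. → (58, 7)

(58, 7)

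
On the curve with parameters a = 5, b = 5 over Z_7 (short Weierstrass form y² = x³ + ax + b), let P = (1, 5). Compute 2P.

tangent at (1, 5): λ = (3·1² + 5)/(2·5) ≡ 1/3. 3⁻¹ ≡ 5 (mod 7) since 3·5 = 15 ≡ 1, so λ ≡ 1·5 ≡ 5.
  x = λ² - 1 - 1 = 25 - 2 ≡ 2; y = λ·(1 - 2) - 5 ≡ 4. → (2, 4)

(2, 4)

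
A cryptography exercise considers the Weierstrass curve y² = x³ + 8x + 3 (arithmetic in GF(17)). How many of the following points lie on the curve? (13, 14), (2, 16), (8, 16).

2

(13, 14): 14² ≡ 9, rhs ≡ 9 → on.
(2, 16): 16² ≡ 1, rhs ≡ 10 → off.
(8, 16): 16² ≡ 1, rhs ≡ 1 → on.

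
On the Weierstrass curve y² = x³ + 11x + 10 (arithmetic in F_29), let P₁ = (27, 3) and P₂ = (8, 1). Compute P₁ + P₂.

(1, 15)

(27, 3) + (8, 1). λ = (1 - 3)/(8 - 27) ≡ 27/10 mod 29. 10⁻¹ ≡ 3 (mod 29), so λ ≡ 23.
  x = λ² - 27 - 8 = 529 - 35 ≡ 1; y = λ·(27 - 1) - 3 ≡ 15. → (1, 15)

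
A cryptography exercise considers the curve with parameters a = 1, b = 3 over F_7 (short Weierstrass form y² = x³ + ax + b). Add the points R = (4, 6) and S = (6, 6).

(4, 1)

(4, 6) + (6, 6). λ = (6 - 6)/(6 - 4) ≡ 0/2 mod 7. 2⁻¹ ≡ 4 (mod 7) since 2·4 = 8 ≡ 1, so λ ≡ 0.
  x = λ² - 4 - 6 = 0 - 10 ≡ 4; y = λ·(4 - 4) - 6 ≡ 1. → (4, 1)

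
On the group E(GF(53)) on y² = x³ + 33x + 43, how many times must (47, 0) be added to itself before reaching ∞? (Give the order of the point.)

2P: (47, 0) + (47, 0): same x and y₁ ≡ -y₂, so the sum is ∞.
2P = ∞, so the order is 2.

2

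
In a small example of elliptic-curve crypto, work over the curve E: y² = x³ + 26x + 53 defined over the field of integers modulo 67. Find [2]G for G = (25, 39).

(5, 43)

tangent at (25, 39): λ = (3·25² + 26)/(2·39) ≡ 25/11. 11⁻¹ ≡ 61 (mod 67), so λ ≡ 25·61 ≡ 51.
  x = λ² - 25 - 25 = 2601 - 50 ≡ 5; y = λ·(25 - 5) - 39 ≡ 43. → (5, 43)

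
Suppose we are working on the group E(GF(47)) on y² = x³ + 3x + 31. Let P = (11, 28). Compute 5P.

Double-and-add on 5 = (101)₂. Start with P = (11, 28) for the leading 1-bit.
double: tangent at (11, 28): λ = (3·11² + 3)/(2·28) ≡ 37/9. 9⁻¹ ≡ 21 (mod 47), so λ ≡ 37·21 ≡ 25.
  x = λ² - 11 - 11 = 625 - 22 ≡ 39; y = λ·(11 - 39) - 28 ≡ 24. → (39, 24)
double: tangent at (39, 24): λ = (3·39² + 3)/(2·24) ≡ 7/1. 1⁻¹ ≡ 1 (mod 47), so λ ≡ 7·1 ≡ 7.
  x = λ² - 39 - 39 = 49 - 78 ≡ 18; y = λ·(39 - 18) - 24 ≡ 29. → (18, 29)
add P: (18, 29) + (11, 28). λ = (28 - 29)/(11 - 18) ≡ 46/40 mod 47. 40⁻¹ ≡ 20 (mod 47), so λ ≡ 27.
  x = λ² - 18 - 11 = 729 - 29 ≡ 42; y = λ·(18 - 42) - 29 ≡ 28. → (42, 28)

(42, 28)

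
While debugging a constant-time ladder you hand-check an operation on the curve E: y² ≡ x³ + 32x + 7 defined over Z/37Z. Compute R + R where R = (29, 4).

(23, 16)

tangent at (29, 4): λ = (3·29² + 32)/(2·4) ≡ 2/8. 8⁻¹ ≡ 14 (mod 37), so λ ≡ 2·14 ≡ 28.
  x = λ² - 29 - 29 = 784 - 58 ≡ 23; y = λ·(29 - 23) - 4 ≡ 16. → (23, 16)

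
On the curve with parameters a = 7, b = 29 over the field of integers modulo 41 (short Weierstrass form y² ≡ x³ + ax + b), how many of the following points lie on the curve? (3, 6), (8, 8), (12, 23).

(3, 6): 6² ≡ 36, rhs ≡ 36 → on.
(8, 8): 8² ≡ 23, rhs ≡ 23 → on.
(12, 23): 23² ≡ 37, rhs ≡ 37 → on.

3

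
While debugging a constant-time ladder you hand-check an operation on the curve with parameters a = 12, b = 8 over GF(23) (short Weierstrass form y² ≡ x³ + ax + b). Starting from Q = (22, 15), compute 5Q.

(3, 18)

Double-and-add on 5 = (101)₂. Start with Q = (22, 15) for the leading 1-bit.
double: tangent at (22, 15): λ = (3·22² + 12)/(2·15) ≡ 15/7. 7⁻¹ ≡ 10 (mod 23), so λ ≡ 15·10 ≡ 12.
  x = λ² - 22 - 22 = 144 - 44 ≡ 8; y = λ·(22 - 8) - 15 ≡ 15. → (8, 15)
double: tangent at (8, 15): λ = (3·8² + 12)/(2·15) ≡ 20/7. 7⁻¹ ≡ 10 (mod 23) since 7·10 = 70 ≡ 1, so λ ≡ 20·10 ≡ 16.
  x = λ² - 8 - 8 = 256 - 16 ≡ 10; y = λ·(8 - 10) - 15 ≡ 22. → (10, 22)
add Q: (10, 22) + (22, 15). λ = (15 - 22)/(22 - 10) ≡ 16/12 mod 23. 12⁻¹ ≡ 2 (mod 23), so λ ≡ 9.
  x = λ² - 10 - 22 = 81 - 32 ≡ 3; y = λ·(10 - 3) - 22 ≡ 18. → (3, 18)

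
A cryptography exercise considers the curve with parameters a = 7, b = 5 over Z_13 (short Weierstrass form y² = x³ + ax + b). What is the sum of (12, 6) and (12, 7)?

The two points share x = 12 and their y-coordinates satisfy 6 + 7 ≡ 0 (mod 13), so they are inverses. Their sum is 𝒪.

O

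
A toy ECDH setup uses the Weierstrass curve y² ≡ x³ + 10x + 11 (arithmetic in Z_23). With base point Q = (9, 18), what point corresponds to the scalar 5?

Double-and-add on 5 = (101)₂. Start with Q = (9, 18) for the leading 1-bit.
double: tangent at (9, 18): λ = (3·9² + 10)/(2·18) ≡ 0/13. 13⁻¹ ≡ 16 (mod 23), so λ ≡ 0·16 ≡ 0.
  x = λ² - 9 - 9 = 0 - 18 ≡ 5; y = λ·(9 - 5) - 18 ≡ 5. → (5, 5)
double: tangent at (5, 5): λ = (3·5² + 10)/(2·5) ≡ 16/10. 10⁻¹ ≡ 7 (mod 23) since 10·7 = 70 ≡ 1, so λ ≡ 16·7 ≡ 20.
  x = λ² - 5 - 5 = 400 - 10 ≡ 22; y = λ·(5 - 22) - 5 ≡ 0. → (22, 0)
add Q: (22, 0) + (9, 18). λ = (18 - 0)/(9 - 22) ≡ 18/10 mod 23. 10⁻¹ ≡ 7 (mod 23) since 10·7 = 70 ≡ 1, so λ ≡ 11.
  x = λ² - 22 - 9 = 121 - 31 ≡ 21; y = λ·(22 - 21) - 0 ≡ 11. → (21, 11)

(21, 11)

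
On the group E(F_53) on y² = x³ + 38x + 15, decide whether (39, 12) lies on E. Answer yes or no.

y² = 12² ≡ 38; x³ + 38x + 15 = 60816 ≡ 25 (mod 53). 38 ≠ 25.

no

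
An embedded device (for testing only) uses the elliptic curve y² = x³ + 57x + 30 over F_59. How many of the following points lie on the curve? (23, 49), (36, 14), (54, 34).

(23, 49): 49² ≡ 41, rhs ≡ 56 → off.
(36, 14): 14² ≡ 19, rhs ≡ 4 → off.
(54, 34): 34² ≡ 35, rhs ≡ 33 → off.

0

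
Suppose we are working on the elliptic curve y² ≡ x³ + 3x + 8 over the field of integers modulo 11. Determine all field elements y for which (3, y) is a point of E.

x³ + 3x + 8 = 44 ≡ 0 (mod 11).
Only y = 0 satisfies y² ≡ 0.

0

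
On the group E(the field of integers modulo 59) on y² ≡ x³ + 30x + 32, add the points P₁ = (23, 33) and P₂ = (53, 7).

(32, 22)

(23, 33) + (53, 7). λ = (7 - 33)/(53 - 23) ≡ 33/30 mod 59. 30⁻¹ ≡ 2 (mod 59) since 30·2 = 60 ≡ 1, so λ ≡ 7.
  x = λ² - 23 - 53 = 49 - 76 ≡ 32; y = λ·(23 - 32) - 33 ≡ 22. → (32, 22)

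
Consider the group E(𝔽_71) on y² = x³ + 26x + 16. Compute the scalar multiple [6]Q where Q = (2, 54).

(23, 1)

Double-and-add on 6 = (110)₂. Start with Q = (2, 54) for the leading 1-bit.
double: tangent at (2, 54): λ = (3·2² + 26)/(2·54) ≡ 38/37. 37⁻¹ ≡ 48 (mod 71) since 37·48 = 1776 ≡ 1, so λ ≡ 38·48 ≡ 49.
  x = λ² - 2 - 2 = 2401 - 4 ≡ 54; y = λ·(2 - 54) - 54 ≡ 25. → (54, 25)
add Q: (54, 25) + (2, 54). λ = (54 - 25)/(2 - 54) ≡ 29/19 mod 71. 19⁻¹ ≡ 15 (mod 71), so λ ≡ 9.
  x = λ² - 54 - 2 = 81 - 56 ≡ 25; y = λ·(54 - 25) - 25 ≡ 23. → (25, 23)
double: tangent at (25, 23): λ = (3·25² + 26)/(2·23) ≡ 55/46. 46⁻¹ ≡ 17 (mod 71), so λ ≡ 55·17 ≡ 12.
  x = λ² - 25 - 25 = 144 - 50 ≡ 23; y = λ·(25 - 23) - 23 ≡ 1. → (23, 1)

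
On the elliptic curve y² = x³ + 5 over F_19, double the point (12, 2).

(12, 17)

tangent at (12, 2): λ = (3·12² + 0)/(2·2) ≡ 14/4. 4⁻¹ ≡ 5 (mod 19), so λ ≡ 14·5 ≡ 13.
  x = λ² - 12 - 12 = 169 - 24 ≡ 12; y = λ·(12 - 12) - 2 ≡ 17. → (12, 17)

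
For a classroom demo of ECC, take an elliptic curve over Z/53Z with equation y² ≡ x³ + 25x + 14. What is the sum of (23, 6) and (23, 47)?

The two points share x = 23 and their y-coordinates satisfy 6 + 47 ≡ 0 (mod 53), so they are inverses. Their sum is O.

O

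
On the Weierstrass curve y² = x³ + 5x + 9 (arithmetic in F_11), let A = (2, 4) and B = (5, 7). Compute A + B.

(2, 4) + (5, 7). λ = (7 - 4)/(5 - 2) ≡ 3/3 mod 11. 3⁻¹ ≡ 4 (mod 11), so λ ≡ 1.
  x = λ² - 2 - 5 = 1 - 7 ≡ 5; y = λ·(2 - 5) - 4 ≡ 4. → (5, 4)

(5, 4)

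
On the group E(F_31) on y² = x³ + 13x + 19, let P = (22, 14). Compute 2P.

(1, 23)

tangent at (22, 14): λ = (3·22² + 13)/(2·14) ≡ 8/28. 28⁻¹ ≡ 10 (mod 31), so λ ≡ 8·10 ≡ 18.
  x = λ² - 22 - 22 = 324 - 44 ≡ 1; y = λ·(22 - 1) - 14 ≡ 23. → (1, 23)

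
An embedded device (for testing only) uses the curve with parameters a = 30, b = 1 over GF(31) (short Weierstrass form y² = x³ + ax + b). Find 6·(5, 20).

Write G = (5, 20).
Repeated addition: build up to 6G.
2G: tangent at (5, 20): λ = (3·5² + 30)/(2·20) ≡ 12/9. 9⁻¹ ≡ 7 (mod 31), so λ ≡ 12·7 ≡ 22.
  x = λ² - 5 - 5 = 484 - 10 ≡ 9; y = λ·(5 - 9) - 20 ≡ 16. → (9, 16)
3G: (9, 16) + (5, 20). λ = (20 - 16)/(5 - 9) ≡ 4/27 mod 31. 27⁻¹ ≡ 23 (mod 31), so λ ≡ 30.
  x = λ² - 9 - 5 = 900 - 14 ≡ 18; y = λ·(9 - 18) - 16 ≡ 24. → (18, 24)
4G: (18, 24) + (5, 20). λ = (20 - 24)/(5 - 18) ≡ 27/18 mod 31. 18⁻¹ ≡ 19 (mod 31) since 18·19 = 342 ≡ 1, so λ ≡ 17.
  x = λ² - 18 - 5 = 289 - 23 ≡ 18; y = λ·(18 - 18) - 24 ≡ 7. → (18, 7)
5G: (18, 7) + (5, 20). λ = (20 - 7)/(5 - 18) ≡ 13/18 mod 31. 18⁻¹ ≡ 19 (mod 31), so λ ≡ 30.
  x = λ² - 18 - 5 = 900 - 23 ≡ 9; y = λ·(18 - 9) - 7 ≡ 15. → (9, 15)
6G: (9, 15) + (5, 20). λ = (20 - 15)/(5 - 9) ≡ 5/27 mod 31. 27⁻¹ ≡ 23 (mod 31), so λ ≡ 22.
  x = λ² - 9 - 5 = 484 - 14 ≡ 5; y = λ·(9 - 5) - 15 ≡ 11. → (5, 11)

(5, 11)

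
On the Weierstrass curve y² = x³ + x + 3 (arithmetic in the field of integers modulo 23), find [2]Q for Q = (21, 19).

(7, 10)

tangent at (21, 19): λ = (3·21² + 1)/(2·19) ≡ 13/15. 15⁻¹ ≡ 20 (mod 23) since 15·20 = 300 ≡ 1, so λ ≡ 13·20 ≡ 7.
  x = λ² - 21 - 21 = 49 - 42 ≡ 7; y = λ·(21 - 7) - 19 ≡ 10. → (7, 10)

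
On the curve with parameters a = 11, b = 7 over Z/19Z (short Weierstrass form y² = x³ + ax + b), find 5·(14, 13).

Write P = (14, 13).
Double-and-add on 5 = (101)₂. Start with P = (14, 13) for the leading 1-bit.
double: tangent at (14, 13): λ = (3·14² + 11)/(2·13) ≡ 10/7. 7⁻¹ ≡ 11 (mod 19), so λ ≡ 10·11 ≡ 15.
  x = λ² - 14 - 14 = 225 - 28 ≡ 7; y = λ·(14 - 7) - 13 ≡ 16. → (7, 16)
double: tangent at (7, 16): λ = (3·7² + 11)/(2·16) ≡ 6/13. 13⁻¹ ≡ 3 (mod 19), so λ ≡ 6·3 ≡ 18.
  x = λ² - 7 - 7 = 324 - 14 ≡ 6; y = λ·(7 - 6) - 16 ≡ 2. → (6, 2)
add P: (6, 2) + (14, 13). λ = (13 - 2)/(14 - 6) ≡ 11/8 mod 19. 8⁻¹ ≡ 12 (mod 19), so λ ≡ 18.
  x = λ² - 6 - 14 = 324 - 20 ≡ 0; y = λ·(6 - 0) - 2 ≡ 11. → (0, 11)

(0, 11)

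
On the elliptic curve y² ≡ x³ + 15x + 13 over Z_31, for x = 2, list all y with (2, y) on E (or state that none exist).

x³ + 15x + 13 = 51 ≡ 20 (mod 31).
Square roots of 20 mod 31: 12 and 19 (since 12² = 144 ≡ 20).

12, 19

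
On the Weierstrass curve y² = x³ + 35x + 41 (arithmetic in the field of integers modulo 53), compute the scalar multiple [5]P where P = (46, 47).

Double-and-add on 5 = (101)₂. Start with P = (46, 47) for the leading 1-bit.
double: tangent at (46, 47): λ = (3·46² + 35)/(2·47) ≡ 23/41. 41⁻¹ ≡ 22 (mod 53) since 41·22 = 902 ≡ 1, so λ ≡ 23·22 ≡ 29.
  x = λ² - 46 - 46 = 841 - 92 ≡ 7; y = λ·(46 - 7) - 47 ≡ 24. → (7, 24)
double: tangent at (7, 24): λ = (3·7² + 35)/(2·24) ≡ 23/48. 48⁻¹ ≡ 21 (mod 53), so λ ≡ 23·21 ≡ 6.
  x = λ² - 7 - 7 = 36 - 14 ≡ 22; y = λ·(7 - 22) - 24 ≡ 45. → (22, 45)
add P: (22, 45) + (46, 47). λ = (47 - 45)/(46 - 22) ≡ 2/24 mod 53. 24⁻¹ ≡ 42 (mod 53), so λ ≡ 31.
  x = λ² - 22 - 46 = 961 - 68 ≡ 45; y = λ·(22 - 45) - 45 ≡ 37. → (45, 37)

(45, 37)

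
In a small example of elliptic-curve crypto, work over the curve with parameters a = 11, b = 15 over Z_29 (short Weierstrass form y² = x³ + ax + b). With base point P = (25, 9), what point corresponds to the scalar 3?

Repeated addition: build up to 3P.
2P: tangent at (25, 9): λ = (3·25² + 11)/(2·9) ≡ 1/18. 18⁻¹ ≡ 21 (mod 29) since 18·21 = 378 ≡ 1, so λ ≡ 1·21 ≡ 21.
  x = λ² - 25 - 25 = 441 - 50 ≡ 14; y = λ·(25 - 14) - 9 ≡ 19. → (14, 19)
3P: (14, 19) + (25, 9). λ = (9 - 19)/(25 - 14) ≡ 19/11 mod 29. 11⁻¹ ≡ 8 (mod 29) since 11·8 = 88 ≡ 1, so λ ≡ 7.
  x = λ² - 14 - 25 = 49 - 39 ≡ 10; y = λ·(14 - 10) - 19 ≡ 9. → (10, 9)

(10, 9)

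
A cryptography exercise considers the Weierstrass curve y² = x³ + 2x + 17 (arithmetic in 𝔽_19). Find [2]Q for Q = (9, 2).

tangent at (9, 2): λ = (3·9² + 2)/(2·2) ≡ 17/4. 4⁻¹ ≡ 5 (mod 19), so λ ≡ 17·5 ≡ 9.
  x = λ² - 9 - 9 = 81 - 18 ≡ 6; y = λ·(9 - 6) - 2 ≡ 6. → (6, 6)

(6, 6)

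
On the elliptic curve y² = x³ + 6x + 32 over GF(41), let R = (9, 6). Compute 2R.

(0, 27)

tangent at (9, 6): λ = (3·9² + 6)/(2·6) ≡ 3/12. 12⁻¹ ≡ 24 (mod 41), so λ ≡ 3·24 ≡ 31.
  x = λ² - 9 - 9 = 961 - 18 ≡ 0; y = λ·(9 - 0) - 6 ≡ 27. → (0, 27)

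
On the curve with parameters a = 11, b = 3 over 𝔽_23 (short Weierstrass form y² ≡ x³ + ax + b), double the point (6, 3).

tangent at (6, 3): λ = (3·6² + 11)/(2·3) ≡ 4/6. 6⁻¹ ≡ 4 (mod 23), so λ ≡ 4·4 ≡ 16.
  x = λ² - 6 - 6 = 256 - 12 ≡ 14; y = λ·(6 - 14) - 3 ≡ 7. → (14, 7)

(14, 7)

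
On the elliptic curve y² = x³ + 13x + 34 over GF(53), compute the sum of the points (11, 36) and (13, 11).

(11, 36) + (13, 11). λ = (11 - 36)/(13 - 11) ≡ 28/2 mod 53. 2⁻¹ ≡ 27 (mod 53), so λ ≡ 14.
  x = λ² - 11 - 13 = 196 - 24 ≡ 13; y = λ·(11 - 13) - 36 ≡ 42. → (13, 42)

(13, 42)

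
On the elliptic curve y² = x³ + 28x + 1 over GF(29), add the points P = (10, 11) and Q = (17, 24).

(9, 24)

(10, 11) + (17, 24). λ = (24 - 11)/(17 - 10) ≡ 13/7 mod 29. 7⁻¹ ≡ 25 (mod 29), so λ ≡ 6.
  x = λ² - 10 - 17 = 36 - 27 ≡ 9; y = λ·(10 - 9) - 11 ≡ 24. → (9, 24)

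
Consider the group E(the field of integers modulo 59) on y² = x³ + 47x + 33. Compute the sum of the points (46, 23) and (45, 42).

(46, 23) + (45, 42). λ = (42 - 23)/(45 - 46) ≡ 19/58 mod 59. 58⁻¹ ≡ 58 (mod 59), so λ ≡ 40.
  x = λ² - 46 - 45 = 1600 - 91 ≡ 34; y = λ·(46 - 34) - 23 ≡ 44. → (34, 44)

(34, 44)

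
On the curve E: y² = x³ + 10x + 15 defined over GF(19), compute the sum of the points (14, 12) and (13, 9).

(1, 8)

(14, 12) + (13, 9). λ = (9 - 12)/(13 - 14) ≡ 16/18 mod 19. 18⁻¹ ≡ 18 (mod 19), so λ ≡ 3.
  x = λ² - 14 - 13 = 9 - 27 ≡ 1; y = λ·(14 - 1) - 12 ≡ 8. → (1, 8)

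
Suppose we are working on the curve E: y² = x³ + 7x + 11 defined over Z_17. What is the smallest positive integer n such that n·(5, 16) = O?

3

2P: tangent at (5, 16): λ = (3·5² + 7)/(2·16) ≡ 14/15. 15⁻¹ ≡ 8 (mod 17) since 15·8 = 120 ≡ 1, so λ ≡ 14·8 ≡ 10.
  x = λ² - 5 - 5 = 100 - 10 ≡ 5; y = λ·(5 - 5) - 16 ≡ 1. → (5, 1)
3P: (5, 1) + (5, 16): same x and y₁ ≡ -y₂, so the sum is O.
3P = O, so the order is 3.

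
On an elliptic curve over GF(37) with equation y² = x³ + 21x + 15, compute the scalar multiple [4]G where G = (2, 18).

(34, 31)

Repeated addition: build up to 4G.
2G: tangent at (2, 18): λ = (3·2² + 21)/(2·18) ≡ 33/36. 36⁻¹ ≡ 36 (mod 37) since 36·36 = 1296 ≡ 1, so λ ≡ 33·36 ≡ 4.
  x = λ² - 2 - 2 = 16 - 4 ≡ 12; y = λ·(2 - 12) - 18 ≡ 16. → (12, 16)
3G: (12, 16) + (2, 18). λ = (18 - 16)/(2 - 12) ≡ 2/27 mod 37. 27⁻¹ ≡ 11 (mod 37) since 27·11 = 297 ≡ 1, so λ ≡ 22.
  x = λ² - 12 - 2 = 484 - 14 ≡ 26; y = λ·(12 - 26) - 16 ≡ 9. → (26, 9)
4G: (26, 9) + (2, 18). λ = (18 - 9)/(2 - 26) ≡ 9/13 mod 37. 13⁻¹ ≡ 20 (mod 37) since 13·20 = 260 ≡ 1, so λ ≡ 32.
  x = λ² - 26 - 2 = 1024 - 28 ≡ 34; y = λ·(26 - 34) - 9 ≡ 31. → (34, 31)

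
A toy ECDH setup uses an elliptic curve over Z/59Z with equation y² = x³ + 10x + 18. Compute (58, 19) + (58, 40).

O

The two points share x = 58 and their y-coordinates satisfy 19 + 40 ≡ 0 (mod 59), so they are inverses. Their sum is ∞.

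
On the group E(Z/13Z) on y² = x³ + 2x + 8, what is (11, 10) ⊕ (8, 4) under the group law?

(11, 3)

(11, 10) + (8, 4). λ = (4 - 10)/(8 - 11) ≡ 7/10 mod 13. 10⁻¹ ≡ 4 (mod 13), so λ ≡ 2.
  x = λ² - 11 - 8 = 4 - 19 ≡ 11; y = λ·(11 - 11) - 10 ≡ 3. → (11, 3)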